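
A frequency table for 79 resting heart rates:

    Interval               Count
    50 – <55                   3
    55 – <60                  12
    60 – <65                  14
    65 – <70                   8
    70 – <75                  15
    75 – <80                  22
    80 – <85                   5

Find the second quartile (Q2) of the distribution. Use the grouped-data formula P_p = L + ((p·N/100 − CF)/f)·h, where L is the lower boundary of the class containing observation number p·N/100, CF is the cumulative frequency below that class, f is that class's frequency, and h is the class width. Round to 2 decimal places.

N = 79; target position k = 50/100 · 79 = 39.5.
Cumulative frequencies: 3, 15, 29, 37, 52, 74, 79.
Observation 39.5 falls in the class 70 – <75.
L = 70, CF = 37, f = 15, h = 5.
P50 = 70 + ((39.5 − 37)/15)·5 = 70 + 0.833333 = 70.8333.

70.83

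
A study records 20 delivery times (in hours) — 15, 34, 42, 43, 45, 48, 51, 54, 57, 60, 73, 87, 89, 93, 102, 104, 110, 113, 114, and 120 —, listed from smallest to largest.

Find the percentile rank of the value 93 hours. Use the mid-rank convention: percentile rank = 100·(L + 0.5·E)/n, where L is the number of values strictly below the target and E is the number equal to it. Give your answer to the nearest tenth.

67.5

Count below 93: L = 13; count equal: E = 1; n = 20.
Percentile rank = 100·(13 + 0.5·1)/20 = 100·13.5/20 = 67.5.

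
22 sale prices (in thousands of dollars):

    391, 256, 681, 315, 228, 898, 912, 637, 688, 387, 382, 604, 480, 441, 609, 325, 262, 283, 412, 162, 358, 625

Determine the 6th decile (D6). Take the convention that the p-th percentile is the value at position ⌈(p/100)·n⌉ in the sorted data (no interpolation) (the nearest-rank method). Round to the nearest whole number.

480

Sorted: 162, 228, 256, 262, 283, 315, 325, 358, 382, 387, 391, 412, 441, 480, 604, 609, 625, 637, 681, 688, 898, 912.
n = 22.
Position = ⌈60/100 · 22⌉ = ⌈13.2⌉ = 14.
The value at rank 14 is 480.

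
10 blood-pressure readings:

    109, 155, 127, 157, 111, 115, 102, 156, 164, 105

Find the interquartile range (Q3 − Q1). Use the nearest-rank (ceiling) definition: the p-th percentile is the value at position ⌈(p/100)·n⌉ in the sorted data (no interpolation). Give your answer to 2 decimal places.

Sorted: 102, 105, 109, 111, 115, 127, 155, 156, 157, 164.
n = 10.
P25: rank ⌈25/100·10⌉ = 3 → 109.
P75: rank ⌈75/100·10⌉ = 8 → 156.
Difference: 156 − 109 = 47.

47.00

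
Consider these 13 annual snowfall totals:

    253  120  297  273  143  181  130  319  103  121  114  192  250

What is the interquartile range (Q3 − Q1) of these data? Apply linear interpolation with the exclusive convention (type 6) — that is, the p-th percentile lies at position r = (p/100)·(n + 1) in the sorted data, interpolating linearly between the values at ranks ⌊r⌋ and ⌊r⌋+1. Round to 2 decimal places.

Sorted: 103, 114, 120, 121, 130, 143, 181, 192, 250, 253, 273, 297, 319.
n = 13.
P25: r = 3.5; ranks 3–4 are 120, 121; interpolating gives 120.5.
P75: r = 10.5; ranks 10–11 are 253, 273; interpolating gives 263.
Difference: 263 − 120.5 = 142.5.

142.50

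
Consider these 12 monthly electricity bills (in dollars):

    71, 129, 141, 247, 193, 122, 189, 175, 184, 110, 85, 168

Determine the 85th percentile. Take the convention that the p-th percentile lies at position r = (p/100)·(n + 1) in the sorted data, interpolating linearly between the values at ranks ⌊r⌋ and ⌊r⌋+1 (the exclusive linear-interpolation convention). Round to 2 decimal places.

Sorted: 71, 85, 110, 122, 129, 141, 168, 175, 184, 189, 193, 247.
n = 12.
r = (85/100)·(12 + 1) = 11.05.
Rank 11 is 193 and rank 12 is 247.
Interpolate: 193 + 0.05·(247 − 193) = 193 + 0.05·54 = 195.7.

195.70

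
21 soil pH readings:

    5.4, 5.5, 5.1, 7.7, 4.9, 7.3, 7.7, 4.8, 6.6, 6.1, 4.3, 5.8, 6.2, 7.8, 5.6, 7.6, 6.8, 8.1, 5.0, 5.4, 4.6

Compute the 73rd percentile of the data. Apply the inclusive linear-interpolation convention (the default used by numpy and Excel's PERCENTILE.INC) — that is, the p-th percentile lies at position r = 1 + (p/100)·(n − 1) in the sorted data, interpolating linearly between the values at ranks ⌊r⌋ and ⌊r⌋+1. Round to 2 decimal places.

7.10

Sorted: 4.3, 4.6, 4.8, 4.9, 5.0, 5.1, 5.4, 5.4, 5.5, 5.6, 5.8, 6.1, 6.2, 6.6, 6.8, 7.3, 7.6, 7.7, 7.7, 7.8, 8.1.
n = 21.
r = 1 + (73/100)·(21 − 1) = 1 + 14.6 = 15.6.
Rank 15 is 6.8 and rank 16 is 7.3.
Interpolate: 6.8 + 0.6·(7.3 − 6.8) = 6.8 + 0.6·0.5 = 7.1.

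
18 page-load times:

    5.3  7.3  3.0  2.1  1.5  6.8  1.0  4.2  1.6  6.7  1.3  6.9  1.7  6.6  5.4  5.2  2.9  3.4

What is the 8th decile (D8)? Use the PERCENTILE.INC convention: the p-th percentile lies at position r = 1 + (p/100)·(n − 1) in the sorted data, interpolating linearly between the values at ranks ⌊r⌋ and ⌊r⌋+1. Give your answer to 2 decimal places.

Sorted: 1.0, 1.3, 1.5, 1.6, 1.7, 2.1, 2.9, 3.0, 3.4, 4.2, 5.2, 5.3, 5.4, 6.6, 6.7, 6.8, 6.9, 7.3.
n = 18.
r = 1 + (80/100)·(18 − 1) = 1 + 13.6 = 14.6.
Rank 14 is 6.6 and rank 15 is 6.7.
Interpolate: 6.6 + 0.6·(6.7 − 6.6) = 6.6 + 0.6·0.1 = 6.66.

6.66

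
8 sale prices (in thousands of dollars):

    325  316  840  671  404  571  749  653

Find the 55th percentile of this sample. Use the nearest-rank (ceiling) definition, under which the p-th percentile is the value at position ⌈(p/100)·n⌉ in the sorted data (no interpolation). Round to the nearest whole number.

653

Sorted: 316, 325, 404, 571, 653, 671, 749, 840.
n = 8.
Position = ⌈55/100 · 8⌉ = ⌈4.4⌉ = 5.
The value at rank 5 is 653.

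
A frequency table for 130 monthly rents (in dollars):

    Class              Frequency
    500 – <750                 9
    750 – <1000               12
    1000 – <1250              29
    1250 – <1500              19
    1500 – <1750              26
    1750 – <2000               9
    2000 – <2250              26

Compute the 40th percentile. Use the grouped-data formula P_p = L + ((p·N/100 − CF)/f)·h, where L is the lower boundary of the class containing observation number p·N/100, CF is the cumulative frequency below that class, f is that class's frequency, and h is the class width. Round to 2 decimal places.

N = 130; target position k = 40/100 · 130 = 52.
Cumulative frequencies: 9, 21, 50, 69, 95, 104, 130.
Observation 52 falls in the class 1250 – <1500.
L = 1250, CF = 50, f = 19, h = 250.
P40 = 1250 + ((52 − 50)/19)·250 = 1250 + 26.3158 = 1276.32.

1276.32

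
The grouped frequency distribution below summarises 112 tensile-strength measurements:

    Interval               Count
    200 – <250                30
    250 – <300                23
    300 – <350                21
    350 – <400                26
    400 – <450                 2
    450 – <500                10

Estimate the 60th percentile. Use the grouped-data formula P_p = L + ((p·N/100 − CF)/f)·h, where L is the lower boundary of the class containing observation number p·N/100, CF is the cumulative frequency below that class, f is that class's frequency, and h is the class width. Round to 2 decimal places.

N = 112; target position k = 60/100 · 112 = 67.2.
Cumulative frequencies: 30, 53, 74, 100, 102, 112.
Observation 67.2 falls in the class 300 – <350.
L = 300, CF = 53, f = 21, h = 50.
P60 = 300 + ((67.2 − 53)/21)·50 = 300 + 33.8095 = 333.81.

333.81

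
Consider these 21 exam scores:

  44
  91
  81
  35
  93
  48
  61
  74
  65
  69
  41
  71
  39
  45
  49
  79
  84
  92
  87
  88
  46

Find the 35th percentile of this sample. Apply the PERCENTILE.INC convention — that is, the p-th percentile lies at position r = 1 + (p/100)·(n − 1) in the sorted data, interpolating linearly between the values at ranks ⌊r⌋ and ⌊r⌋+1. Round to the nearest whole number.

Sorted: 35, 39, 41, 44, 45, 46, 48, 49, 61, 65, 69, 71, 74, 79, 81, 84, 87, 88, 91, 92, 93.
n = 21.
r = 1 + (35/100)·(21 − 1) = 1 + 7 = 8.
r is an integer, so P35 is the value at rank 8: 49.

49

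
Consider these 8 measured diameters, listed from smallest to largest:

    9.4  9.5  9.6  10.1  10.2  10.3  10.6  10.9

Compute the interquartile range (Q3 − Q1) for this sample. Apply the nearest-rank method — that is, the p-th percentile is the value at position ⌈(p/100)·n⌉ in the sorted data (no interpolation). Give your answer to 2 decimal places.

0.80

n = 8.
P25: rank ⌈25/100·8⌉ = 2 → 9.5.
P75: rank ⌈75/100·8⌉ = 6 → 10.3.
Difference: 10.3 − 9.5 = 0.8.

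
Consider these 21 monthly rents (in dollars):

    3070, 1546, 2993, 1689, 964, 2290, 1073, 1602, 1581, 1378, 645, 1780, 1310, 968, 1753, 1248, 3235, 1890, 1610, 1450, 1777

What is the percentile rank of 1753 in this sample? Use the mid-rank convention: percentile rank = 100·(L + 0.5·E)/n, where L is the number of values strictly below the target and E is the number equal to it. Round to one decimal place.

Sorted: 645, 964, 968, 1073, 1248, 1310, 1378, 1450, 1546, 1581, 1602, 1610, 1689, 1753, 1777, 1780, 1890, 2290, 2993, 3070, 3235.
Count below 1753: L = 13; count equal: E = 1; n = 21.
Percentile rank = 100·(13 + 0.5·1)/21 = 100·13.5/21 = 64.29.

64.3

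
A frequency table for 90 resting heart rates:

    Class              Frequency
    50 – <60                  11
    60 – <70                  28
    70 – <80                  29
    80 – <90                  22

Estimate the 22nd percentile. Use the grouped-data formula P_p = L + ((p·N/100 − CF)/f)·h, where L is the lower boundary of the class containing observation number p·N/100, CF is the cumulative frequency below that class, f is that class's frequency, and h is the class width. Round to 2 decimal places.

N = 90; target position k = 22/100 · 90 = 19.8.
Cumulative frequencies: 11, 39, 68, 90.
Observation 19.8 falls in the class 60 – <70.
L = 60, CF = 11, f = 28, h = 10.
P22 = 60 + ((19.8 − 11)/28)·10 = 60 + 3.14286 = 63.1429.

63.14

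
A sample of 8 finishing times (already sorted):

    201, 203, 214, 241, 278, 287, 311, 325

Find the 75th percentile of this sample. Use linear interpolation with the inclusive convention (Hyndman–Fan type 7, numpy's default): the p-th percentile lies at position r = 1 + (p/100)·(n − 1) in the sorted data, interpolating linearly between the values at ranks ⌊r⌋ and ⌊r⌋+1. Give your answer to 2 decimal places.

293.00

n = 8.
r = 1 + (75/100)·(8 − 1) = 1 + 5.25 = 6.25.
Rank 6 is 287 and rank 7 is 311.
Interpolate: 287 + 0.25·(311 − 287) = 287 + 0.25·24 = 293.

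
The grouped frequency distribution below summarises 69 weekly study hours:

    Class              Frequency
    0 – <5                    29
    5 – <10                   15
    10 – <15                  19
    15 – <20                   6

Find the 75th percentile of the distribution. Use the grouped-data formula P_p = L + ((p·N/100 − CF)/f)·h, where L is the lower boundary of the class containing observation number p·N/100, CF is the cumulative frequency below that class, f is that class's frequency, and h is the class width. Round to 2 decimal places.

12.04

N = 69; target position k = 75/100 · 69 = 51.75.
Cumulative frequencies: 29, 44, 63, 69.
Observation 51.75 falls in the class 10 – <15.
L = 10, CF = 44, f = 19, h = 5.
P75 = 10 + ((51.75 − 44)/19)·5 = 10 + 2.03947 = 12.0395.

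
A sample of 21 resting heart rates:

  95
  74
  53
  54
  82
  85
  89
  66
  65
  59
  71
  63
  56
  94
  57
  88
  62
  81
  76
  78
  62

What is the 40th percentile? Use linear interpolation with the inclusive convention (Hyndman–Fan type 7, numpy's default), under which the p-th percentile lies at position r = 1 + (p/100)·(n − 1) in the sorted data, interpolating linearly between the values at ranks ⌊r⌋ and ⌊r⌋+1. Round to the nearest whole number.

65

Sorted: 53, 54, 56, 57, 59, 62, 62, 63, 65, 66, 71, 74, 76, 78, 81, 82, 85, 88, 89, 94, 95.
n = 21.
r = 1 + (40/100)·(21 − 1) = 1 + 8 = 9.
r is an integer, so P40 is the value at rank 9: 65.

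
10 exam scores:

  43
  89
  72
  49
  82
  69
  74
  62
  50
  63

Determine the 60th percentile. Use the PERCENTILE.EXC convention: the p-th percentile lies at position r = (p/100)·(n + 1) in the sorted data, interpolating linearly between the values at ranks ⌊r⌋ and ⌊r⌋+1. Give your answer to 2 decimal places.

Sorted: 43, 49, 50, 62, 63, 69, 72, 74, 82, 89.
n = 10.
r = (60/100)·(10 + 1) = 6.6.
Rank 6 is 69 and rank 7 is 72.
Interpolate: 69 + 0.6·(72 − 69) = 69 + 0.6·3 = 70.8.

70.80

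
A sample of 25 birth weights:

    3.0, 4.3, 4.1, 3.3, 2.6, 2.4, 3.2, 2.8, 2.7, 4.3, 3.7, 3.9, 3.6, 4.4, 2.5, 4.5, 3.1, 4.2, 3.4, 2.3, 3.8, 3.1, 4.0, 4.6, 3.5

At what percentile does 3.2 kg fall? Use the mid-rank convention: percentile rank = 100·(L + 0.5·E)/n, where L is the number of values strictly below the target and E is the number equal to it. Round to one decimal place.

38.0

Sorted: 2.3, 2.4, 2.5, 2.6, 2.7, 2.8, 3.0, 3.1, 3.1, 3.2, 3.3, 3.4, 3.5, 3.6, 3.7, 3.8, 3.9, 4.0, 4.1, 4.2, 4.3, 4.3, 4.4, 4.5, 4.6.
Count below 3.2: L = 9; count equal: E = 1; n = 25.
Percentile rank = 100·(9 + 0.5·1)/25 = 100·9.5/25 = 38.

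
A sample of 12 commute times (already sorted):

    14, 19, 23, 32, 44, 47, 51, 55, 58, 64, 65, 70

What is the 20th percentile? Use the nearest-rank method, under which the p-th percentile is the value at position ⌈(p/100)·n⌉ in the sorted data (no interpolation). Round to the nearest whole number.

n = 12.
Position = ⌈20/100 · 12⌉ = ⌈2.4⌉ = 3.
The value at rank 3 is 23.

23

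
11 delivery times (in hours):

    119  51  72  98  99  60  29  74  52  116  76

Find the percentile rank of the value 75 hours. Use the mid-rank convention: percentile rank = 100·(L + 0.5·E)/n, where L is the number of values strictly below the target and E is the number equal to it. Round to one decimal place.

Sorted: 29, 51, 52, 60, 72, 74, 76, 98, 99, 116, 119.
Count below 75: L = 6; count equal: E = 0; n = 11.
Percentile rank = 100·(6 + 0.5·0)/11 = 100·6/11 = 54.55.

54.5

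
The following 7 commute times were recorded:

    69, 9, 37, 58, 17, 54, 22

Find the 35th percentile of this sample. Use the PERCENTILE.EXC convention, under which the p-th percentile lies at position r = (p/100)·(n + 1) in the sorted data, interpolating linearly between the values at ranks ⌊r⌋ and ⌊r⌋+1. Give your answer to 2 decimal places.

21.00

Sorted: 9, 17, 22, 37, 54, 58, 69.
n = 7.
r = (35/100)·(7 + 1) = 2.8.
Rank 2 is 17 and rank 3 is 22.
Interpolate: 17 + 0.8·(22 − 17) = 17 + 0.8·5 = 21.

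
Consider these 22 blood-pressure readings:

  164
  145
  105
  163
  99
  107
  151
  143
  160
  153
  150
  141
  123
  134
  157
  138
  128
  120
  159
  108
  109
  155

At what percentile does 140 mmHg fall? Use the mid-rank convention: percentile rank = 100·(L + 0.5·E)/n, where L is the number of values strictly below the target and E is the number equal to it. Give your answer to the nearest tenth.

45.5

Sorted: 99, 105, 107, 108, 109, 120, 123, 128, 134, 138, 141, 143, 145, 150, 151, 153, 155, 157, 159, 160, 163, 164.
Count below 140: L = 10; count equal: E = 0; n = 22.
Percentile rank = 100·(10 + 0.5·0)/22 = 100·10/22 = 45.45.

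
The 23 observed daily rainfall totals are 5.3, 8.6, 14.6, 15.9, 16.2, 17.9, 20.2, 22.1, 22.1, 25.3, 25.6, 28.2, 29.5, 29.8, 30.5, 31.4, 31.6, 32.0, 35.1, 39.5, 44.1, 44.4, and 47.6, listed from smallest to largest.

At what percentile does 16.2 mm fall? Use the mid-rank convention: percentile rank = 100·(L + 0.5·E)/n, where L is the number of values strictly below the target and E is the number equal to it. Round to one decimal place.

Count below 16.2: L = 4; count equal: E = 1; n = 23.
Percentile rank = 100·(4 + 0.5·1)/23 = 100·4.5/23 = 19.57.

19.6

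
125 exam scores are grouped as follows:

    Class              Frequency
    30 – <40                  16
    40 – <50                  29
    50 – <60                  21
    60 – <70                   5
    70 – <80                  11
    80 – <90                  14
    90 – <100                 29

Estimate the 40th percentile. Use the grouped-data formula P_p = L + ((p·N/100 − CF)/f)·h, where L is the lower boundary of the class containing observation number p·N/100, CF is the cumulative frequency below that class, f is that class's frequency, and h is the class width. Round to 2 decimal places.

52.38

N = 125; target position k = 40/100 · 125 = 50.
Cumulative frequencies: 16, 45, 66, 71, 82, 96, 125.
Observation 50 falls in the class 50 – <60.
L = 50, CF = 45, f = 21, h = 10.
P40 = 50 + ((50 − 45)/21)·10 = 50 + 2.38095 = 52.381.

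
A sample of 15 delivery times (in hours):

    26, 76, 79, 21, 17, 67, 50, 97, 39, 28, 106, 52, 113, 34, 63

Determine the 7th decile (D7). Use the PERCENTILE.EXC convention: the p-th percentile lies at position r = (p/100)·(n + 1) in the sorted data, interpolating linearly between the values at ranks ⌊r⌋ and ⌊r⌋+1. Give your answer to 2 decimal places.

76.60

Sorted: 17, 21, 26, 28, 34, 39, 50, 52, 63, 67, 76, 79, 97, 106, 113.
n = 15.
r = (70/100)·(15 + 1) = 11.2.
Rank 11 is 76 and rank 12 is 79.
Interpolate: 76 + 0.2·(79 − 76) = 76 + 0.2·3 = 76.6.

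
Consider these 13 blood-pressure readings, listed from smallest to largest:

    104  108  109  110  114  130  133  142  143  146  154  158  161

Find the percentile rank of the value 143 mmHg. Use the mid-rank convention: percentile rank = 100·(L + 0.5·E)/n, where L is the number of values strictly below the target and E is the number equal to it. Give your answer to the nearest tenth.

Count below 143: L = 8; count equal: E = 1; n = 13.
Percentile rank = 100·(8 + 0.5·1)/13 = 100·8.5/13 = 65.38.

65.4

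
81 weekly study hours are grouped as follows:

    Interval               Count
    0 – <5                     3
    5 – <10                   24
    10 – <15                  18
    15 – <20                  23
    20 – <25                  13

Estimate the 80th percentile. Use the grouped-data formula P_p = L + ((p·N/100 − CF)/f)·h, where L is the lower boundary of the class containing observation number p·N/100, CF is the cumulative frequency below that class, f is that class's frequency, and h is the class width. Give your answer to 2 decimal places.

19.30

N = 81; target position k = 80/100 · 81 = 64.8.
Cumulative frequencies: 3, 27, 45, 68, 81.
Observation 64.8 falls in the class 15 – <20.
L = 15, CF = 45, f = 23, h = 5.
P80 = 15 + ((64.8 − 45)/23)·5 = 15 + 4.30435 = 19.3043.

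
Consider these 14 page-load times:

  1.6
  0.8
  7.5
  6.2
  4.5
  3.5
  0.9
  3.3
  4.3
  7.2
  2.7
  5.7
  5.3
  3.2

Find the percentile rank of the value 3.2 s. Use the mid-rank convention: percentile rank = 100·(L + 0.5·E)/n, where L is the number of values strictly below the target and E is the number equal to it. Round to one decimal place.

32.1

Sorted: 0.8, 0.9, 1.6, 2.7, 3.2, 3.3, 3.5, 4.3, 4.5, 5.3, 5.7, 6.2, 7.2, 7.5.
Count below 3.2: L = 4; count equal: E = 1; n = 14.
Percentile rank = 100·(4 + 0.5·1)/14 = 100·4.5/14 = 32.14.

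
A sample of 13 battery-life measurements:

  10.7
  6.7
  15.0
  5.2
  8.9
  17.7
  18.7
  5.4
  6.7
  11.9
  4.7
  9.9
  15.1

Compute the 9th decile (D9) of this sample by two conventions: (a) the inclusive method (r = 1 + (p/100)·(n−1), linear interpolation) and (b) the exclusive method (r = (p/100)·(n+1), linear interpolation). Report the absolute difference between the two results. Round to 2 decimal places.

Sorted: 4.7, 5.2, 5.4, 6.7, 6.7, 8.9, 9.9, 10.7, 11.9, 15.0, 15.1, 17.7, 18.7.
n = 13.
(a) r = 11.8; between ranks 11 (15.1) and 12 (17.7): 17.18.
(b) r = 12.6; between ranks 12 (17.7) and 13 (18.7): 18.3.
|17.18 − 18.3| = 1.12.

1.12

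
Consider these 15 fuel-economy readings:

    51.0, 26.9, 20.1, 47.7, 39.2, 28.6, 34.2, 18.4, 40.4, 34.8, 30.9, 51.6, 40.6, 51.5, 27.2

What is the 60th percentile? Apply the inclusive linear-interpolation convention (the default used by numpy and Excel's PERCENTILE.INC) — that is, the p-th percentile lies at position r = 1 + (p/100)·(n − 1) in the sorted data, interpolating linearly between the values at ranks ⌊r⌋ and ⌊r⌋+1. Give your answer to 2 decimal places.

39.68

Sorted: 18.4, 20.1, 26.9, 27.2, 28.6, 30.9, 34.2, 34.8, 39.2, 40.4, 40.6, 47.7, 51.0, 51.5, 51.6.
n = 15.
r = 1 + (60/100)·(15 − 1) = 1 + 8.4 = 9.4.
Rank 9 is 39.2 and rank 10 is 40.4.
Interpolate: 39.2 + 0.4·(40.4 − 39.2) = 39.2 + 0.4·1.2 = 39.68.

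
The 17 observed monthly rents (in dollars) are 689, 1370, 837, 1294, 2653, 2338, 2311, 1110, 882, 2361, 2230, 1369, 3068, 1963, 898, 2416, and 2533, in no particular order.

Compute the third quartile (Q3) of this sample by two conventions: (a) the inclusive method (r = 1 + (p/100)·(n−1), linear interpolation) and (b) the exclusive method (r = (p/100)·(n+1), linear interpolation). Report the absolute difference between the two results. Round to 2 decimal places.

Sorted: 689, 837, 882, 898, 1110, 1294, 1369, 1370, 1963, 2230, 2311, 2338, 2361, 2416, 2533, 2653, 3068.
n = 17.
(a) r = 13 → value at rank 13 = 2361.
(b) r = 13.5; between ranks 13 (2361) and 14 (2416): 2388.5.
|2361 − 2388.5| = 27.5.

27.50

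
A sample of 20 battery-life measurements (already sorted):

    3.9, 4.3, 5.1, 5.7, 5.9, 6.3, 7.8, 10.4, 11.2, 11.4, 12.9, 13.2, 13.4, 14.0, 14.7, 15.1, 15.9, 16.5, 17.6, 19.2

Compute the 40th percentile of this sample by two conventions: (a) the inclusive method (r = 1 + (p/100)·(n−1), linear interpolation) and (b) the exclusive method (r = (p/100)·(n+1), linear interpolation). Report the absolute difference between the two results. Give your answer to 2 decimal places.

n = 20.
(a) r = 8.6; between ranks 8 (10.4) and 9 (11.2): 10.88.
(b) r = 8.4; between ranks 8 (10.4) and 9 (11.2): 10.72.
|10.88 − 10.72| = 0.16.

0.16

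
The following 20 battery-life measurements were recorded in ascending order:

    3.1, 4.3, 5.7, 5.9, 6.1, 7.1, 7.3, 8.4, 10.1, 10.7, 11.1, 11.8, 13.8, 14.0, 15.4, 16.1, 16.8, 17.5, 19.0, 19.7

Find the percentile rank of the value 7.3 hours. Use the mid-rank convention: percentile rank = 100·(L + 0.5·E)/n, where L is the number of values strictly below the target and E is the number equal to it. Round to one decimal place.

32.5

Count below 7.3: L = 6; count equal: E = 1; n = 20.
Percentile rank = 100·(6 + 0.5·1)/20 = 100·6.5/20 = 32.5.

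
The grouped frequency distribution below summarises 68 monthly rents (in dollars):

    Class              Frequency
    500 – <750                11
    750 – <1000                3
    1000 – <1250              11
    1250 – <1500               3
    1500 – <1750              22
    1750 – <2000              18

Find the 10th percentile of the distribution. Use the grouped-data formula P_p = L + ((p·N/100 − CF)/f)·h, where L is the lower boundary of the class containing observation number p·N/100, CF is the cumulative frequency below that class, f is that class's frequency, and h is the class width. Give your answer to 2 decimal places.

N = 68; target position k = 10/100 · 68 = 6.8.
Cumulative frequencies: 11, 14, 25, 28, 50, 68.
Observation 6.8 falls in the class 500 – <750.
L = 500, CF = 0, f = 11, h = 250.
P10 = 500 + ((6.8 − 0)/11)·250 = 500 + 154.545 = 654.545.

654.55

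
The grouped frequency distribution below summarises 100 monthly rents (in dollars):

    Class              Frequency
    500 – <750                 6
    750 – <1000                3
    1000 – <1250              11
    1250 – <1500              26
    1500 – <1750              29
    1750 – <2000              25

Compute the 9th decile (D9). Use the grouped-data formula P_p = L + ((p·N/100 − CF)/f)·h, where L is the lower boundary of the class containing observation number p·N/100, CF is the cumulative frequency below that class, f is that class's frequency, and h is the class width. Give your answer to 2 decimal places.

1900.00

N = 100; target position k = 90/100 · 100 = 90.
Cumulative frequencies: 6, 9, 20, 46, 75, 100.
Observation 90 falls in the class 1750 – <2000.
L = 1750, CF = 75, f = 25, h = 250.
P90 = 1750 + ((90 − 75)/25)·250 = 1750 + 150 = 1900.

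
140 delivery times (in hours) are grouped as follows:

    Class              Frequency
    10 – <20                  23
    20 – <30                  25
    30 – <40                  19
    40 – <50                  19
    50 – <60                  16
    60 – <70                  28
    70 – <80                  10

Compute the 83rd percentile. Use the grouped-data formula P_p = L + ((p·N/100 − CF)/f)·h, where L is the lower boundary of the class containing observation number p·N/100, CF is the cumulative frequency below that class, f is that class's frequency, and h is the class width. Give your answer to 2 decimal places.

N = 140; target position k = 83/100 · 140 = 116.2.
Cumulative frequencies: 23, 48, 67, 86, 102, 130, 140.
Observation 116.2 falls in the class 60 – <70.
L = 60, CF = 102, f = 28, h = 10.
P83 = 60 + ((116.2 − 102)/28)·10 = 60 + 5.07143 = 65.0714.

65.07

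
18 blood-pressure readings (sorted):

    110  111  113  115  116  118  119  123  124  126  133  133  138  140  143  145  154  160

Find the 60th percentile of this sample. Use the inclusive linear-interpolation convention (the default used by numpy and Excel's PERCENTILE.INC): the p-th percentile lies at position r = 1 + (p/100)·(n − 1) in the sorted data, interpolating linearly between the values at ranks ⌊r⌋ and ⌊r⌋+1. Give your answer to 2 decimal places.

n = 18.
r = 1 + (60/100)·(18 − 1) = 1 + 10.2 = 11.2.
Rank 11 is 133 and rank 12 is 133.
Interpolate: 133 + 0.2·(133 − 133) = 133 + 0.2·0 = 133.

133.00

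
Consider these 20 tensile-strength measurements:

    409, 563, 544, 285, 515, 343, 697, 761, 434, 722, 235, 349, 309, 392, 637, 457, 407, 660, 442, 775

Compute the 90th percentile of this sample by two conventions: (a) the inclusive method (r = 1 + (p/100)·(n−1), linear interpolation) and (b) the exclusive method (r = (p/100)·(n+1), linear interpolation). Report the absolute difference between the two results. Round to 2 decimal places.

31.20

Sorted: 235, 285, 309, 343, 349, 392, 407, 409, 434, 442, 457, 515, 544, 563, 637, 660, 697, 722, 761, 775.
n = 20.
(a) r = 18.1; between ranks 18 (722) and 19 (761): 725.9.
(b) r = 18.9; between ranks 18 (722) and 19 (761): 757.1.
|725.9 − 757.1| = 31.2.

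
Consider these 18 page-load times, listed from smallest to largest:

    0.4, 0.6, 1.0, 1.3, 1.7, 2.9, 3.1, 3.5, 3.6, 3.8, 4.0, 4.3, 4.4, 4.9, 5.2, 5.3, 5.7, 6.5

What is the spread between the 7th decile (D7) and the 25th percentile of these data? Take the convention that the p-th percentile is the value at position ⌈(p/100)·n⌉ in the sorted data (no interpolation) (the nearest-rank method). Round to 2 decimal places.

2.70

n = 18.
P25: rank ⌈25/100·18⌉ = 5 → 1.7.
P70: rank ⌈70/100·18⌉ = 13 → 4.4.
Difference: 4.4 − 1.7 = 2.7.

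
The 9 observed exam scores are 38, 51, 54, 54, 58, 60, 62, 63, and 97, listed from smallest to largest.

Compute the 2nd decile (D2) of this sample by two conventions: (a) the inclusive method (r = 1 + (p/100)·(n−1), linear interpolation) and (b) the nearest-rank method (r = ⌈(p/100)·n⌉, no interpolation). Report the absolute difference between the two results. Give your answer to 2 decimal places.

1.80

n = 9.
(a) r = 2.6; between ranks 2 (51) and 3 (54): 52.8.
(b) the nearest-rank method: rank 2 → 51.
|52.8 − 51| = 1.8.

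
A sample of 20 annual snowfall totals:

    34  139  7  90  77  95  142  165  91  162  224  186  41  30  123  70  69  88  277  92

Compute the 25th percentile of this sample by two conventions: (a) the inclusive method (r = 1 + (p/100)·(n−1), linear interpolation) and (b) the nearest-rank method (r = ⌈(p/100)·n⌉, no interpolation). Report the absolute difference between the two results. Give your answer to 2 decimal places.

Sorted: 7, 30, 34, 41, 69, 70, 77, 88, 90, 91, 92, 95, 123, 139, 142, 162, 165, 186, 224, 277.
n = 20.
(a) r = 5.75; between ranks 5 (69) and 6 (70): 69.75.
(b) the nearest-rank method: rank 5 → 69.
|69.75 − 69| = 0.75.

0.75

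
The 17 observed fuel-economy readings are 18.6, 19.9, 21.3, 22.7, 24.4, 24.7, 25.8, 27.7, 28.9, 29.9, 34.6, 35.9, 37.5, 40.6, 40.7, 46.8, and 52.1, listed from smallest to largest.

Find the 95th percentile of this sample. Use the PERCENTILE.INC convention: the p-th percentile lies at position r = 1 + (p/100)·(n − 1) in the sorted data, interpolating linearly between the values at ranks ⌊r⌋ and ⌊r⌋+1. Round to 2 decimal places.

47.86

n = 17.
r = 1 + (95/100)·(17 − 1) = 1 + 15.2 = 16.2.
Rank 16 is 46.8 and rank 17 is 52.1.
Interpolate: 46.8 + 0.2·(52.1 − 46.8) = 46.8 + 0.2·5.3 = 47.86.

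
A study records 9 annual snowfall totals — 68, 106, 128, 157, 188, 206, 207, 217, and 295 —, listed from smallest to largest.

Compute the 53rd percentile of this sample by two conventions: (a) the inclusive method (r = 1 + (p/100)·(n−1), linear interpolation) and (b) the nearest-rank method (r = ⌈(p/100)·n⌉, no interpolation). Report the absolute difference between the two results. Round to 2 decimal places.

4.32

n = 9.
(a) r = 5.24; between ranks 5 (188) and 6 (206): 192.32.
(b) the nearest-rank method: rank 5 → 188.
|192.32 − 188| = 4.32.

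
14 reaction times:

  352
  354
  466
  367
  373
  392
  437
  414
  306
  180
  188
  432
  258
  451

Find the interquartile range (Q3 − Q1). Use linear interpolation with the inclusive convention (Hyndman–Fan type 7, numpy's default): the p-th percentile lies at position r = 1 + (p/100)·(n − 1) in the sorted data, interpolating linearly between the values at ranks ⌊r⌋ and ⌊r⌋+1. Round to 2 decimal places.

110.00

Sorted: 180, 188, 258, 306, 352, 354, 367, 373, 392, 414, 432, 437, 451, 466.
n = 14.
P25: r = 4.25; ranks 4–5 are 306, 352; interpolating gives 317.5.
P75: r = 10.75; ranks 10–11 are 414, 432; interpolating gives 427.5.
Difference: 427.5 − 317.5 = 110.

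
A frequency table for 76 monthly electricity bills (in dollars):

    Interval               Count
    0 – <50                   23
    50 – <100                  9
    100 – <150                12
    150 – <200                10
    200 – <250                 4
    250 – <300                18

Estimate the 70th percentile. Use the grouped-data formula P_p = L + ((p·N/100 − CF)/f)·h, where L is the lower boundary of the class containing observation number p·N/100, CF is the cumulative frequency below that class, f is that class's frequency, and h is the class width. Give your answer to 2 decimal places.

196.00

N = 76; target position k = 70/100 · 76 = 53.2.
Cumulative frequencies: 23, 32, 44, 54, 58, 76.
Observation 53.2 falls in the class 150 – <200.
L = 150, CF = 44, f = 10, h = 50.
P70 = 150 + ((53.2 − 44)/10)·50 = 150 + 46 = 196.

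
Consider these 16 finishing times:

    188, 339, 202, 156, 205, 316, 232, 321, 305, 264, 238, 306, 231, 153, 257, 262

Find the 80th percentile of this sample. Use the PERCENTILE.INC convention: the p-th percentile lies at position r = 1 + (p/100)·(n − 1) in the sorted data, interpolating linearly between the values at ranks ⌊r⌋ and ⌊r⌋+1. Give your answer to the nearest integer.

306

Sorted: 153, 156, 188, 202, 205, 231, 232, 238, 257, 262, 264, 305, 306, 316, 321, 339.
n = 16.
r = 1 + (80/100)·(16 − 1) = 1 + 12 = 13.
r is an integer, so P80 is the value at rank 13: 306.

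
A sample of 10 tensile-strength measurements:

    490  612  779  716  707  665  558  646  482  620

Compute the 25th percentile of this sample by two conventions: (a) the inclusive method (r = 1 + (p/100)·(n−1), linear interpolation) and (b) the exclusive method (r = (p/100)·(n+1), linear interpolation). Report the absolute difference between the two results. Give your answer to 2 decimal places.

Sorted: 482, 490, 558, 612, 620, 646, 665, 707, 716, 779.
n = 10.
(a) r = 3.25; between ranks 3 (558) and 4 (612): 571.5.
(b) r = 2.75; between ranks 2 (490) and 3 (558): 541.
|571.5 − 541| = 30.5.

30.50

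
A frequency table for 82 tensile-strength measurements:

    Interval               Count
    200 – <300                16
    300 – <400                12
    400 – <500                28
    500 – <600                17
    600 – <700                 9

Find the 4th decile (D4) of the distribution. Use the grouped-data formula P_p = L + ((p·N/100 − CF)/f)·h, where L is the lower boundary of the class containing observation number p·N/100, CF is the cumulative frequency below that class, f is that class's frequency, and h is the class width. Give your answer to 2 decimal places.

417.14

N = 82; target position k = 40/100 · 82 = 32.8.
Cumulative frequencies: 16, 28, 56, 73, 82.
Observation 32.8 falls in the class 400 – <500.
L = 400, CF = 28, f = 28, h = 100.
P40 = 400 + ((32.8 − 28)/28)·100 = 400 + 17.1429 = 417.143.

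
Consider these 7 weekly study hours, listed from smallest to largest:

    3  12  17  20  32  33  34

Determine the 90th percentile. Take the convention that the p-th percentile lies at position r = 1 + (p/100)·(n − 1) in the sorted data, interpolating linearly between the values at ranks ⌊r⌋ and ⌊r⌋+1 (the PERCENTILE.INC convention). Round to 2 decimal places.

n = 7.
r = 1 + (90/100)·(7 − 1) = 1 + 5.4 = 6.4.
Rank 6 is 33 and rank 7 is 34.
Interpolate: 33 + 0.4·(34 − 33) = 33 + 0.4·1 = 33.4.

33.40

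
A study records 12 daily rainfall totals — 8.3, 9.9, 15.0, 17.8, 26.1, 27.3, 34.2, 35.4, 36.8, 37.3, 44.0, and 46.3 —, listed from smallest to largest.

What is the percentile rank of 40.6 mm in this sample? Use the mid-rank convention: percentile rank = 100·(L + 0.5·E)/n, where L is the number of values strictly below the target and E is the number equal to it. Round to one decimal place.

83.3

Count below 40.6: L = 10; count equal: E = 0; n = 12.
Percentile rank = 100·(10 + 0.5·0)/12 = 100·10/12 = 83.33.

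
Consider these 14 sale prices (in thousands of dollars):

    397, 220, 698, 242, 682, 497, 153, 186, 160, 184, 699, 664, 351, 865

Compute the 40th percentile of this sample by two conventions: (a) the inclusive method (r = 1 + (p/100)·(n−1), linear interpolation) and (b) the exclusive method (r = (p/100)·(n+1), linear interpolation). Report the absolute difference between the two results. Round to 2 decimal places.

Sorted: 153, 160, 184, 186, 220, 242, 351, 397, 497, 664, 682, 698, 699, 865.
n = 14.
(a) r = 6.2; between ranks 6 (242) and 7 (351): 263.8.
(b) r = 6 → value at rank 6 = 242.
|263.8 − 242| = 21.8.

21.80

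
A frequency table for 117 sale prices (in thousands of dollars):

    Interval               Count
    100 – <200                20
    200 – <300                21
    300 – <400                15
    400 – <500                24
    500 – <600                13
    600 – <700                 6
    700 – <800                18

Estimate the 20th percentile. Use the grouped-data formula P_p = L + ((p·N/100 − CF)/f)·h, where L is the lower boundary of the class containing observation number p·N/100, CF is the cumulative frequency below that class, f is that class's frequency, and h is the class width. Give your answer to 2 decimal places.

216.19

N = 117; target position k = 20/100 · 117 = 23.4.
Cumulative frequencies: 20, 41, 56, 80, 93, 99, 117.
Observation 23.4 falls in the class 200 – <300.
L = 200, CF = 20, f = 21, h = 100.
P20 = 200 + ((23.4 − 20)/21)·100 = 200 + 16.1905 = 216.19.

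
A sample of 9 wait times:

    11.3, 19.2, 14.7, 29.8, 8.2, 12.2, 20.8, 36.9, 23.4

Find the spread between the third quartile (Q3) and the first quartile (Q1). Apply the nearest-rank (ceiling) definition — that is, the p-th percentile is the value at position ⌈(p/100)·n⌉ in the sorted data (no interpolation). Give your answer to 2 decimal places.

11.20

Sorted: 8.2, 11.3, 12.2, 14.7, 19.2, 20.8, 23.4, 29.8, 36.9.
n = 9.
P25: rank ⌈25/100·9⌉ = 3 → 12.2.
P75: rank ⌈75/100·9⌉ = 7 → 23.4.
Difference: 23.4 − 12.2 = 11.2.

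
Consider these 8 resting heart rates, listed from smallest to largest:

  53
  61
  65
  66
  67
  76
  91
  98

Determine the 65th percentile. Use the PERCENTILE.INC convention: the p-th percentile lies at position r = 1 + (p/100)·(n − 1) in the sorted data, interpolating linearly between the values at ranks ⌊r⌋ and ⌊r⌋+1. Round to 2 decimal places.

n = 8.
r = 1 + (65/100)·(8 − 1) = 1 + 4.55 = 5.55.
Rank 5 is 67 and rank 6 is 76.
Interpolate: 67 + 0.55·(76 − 67) = 67 + 0.55·9 = 71.95.

71.95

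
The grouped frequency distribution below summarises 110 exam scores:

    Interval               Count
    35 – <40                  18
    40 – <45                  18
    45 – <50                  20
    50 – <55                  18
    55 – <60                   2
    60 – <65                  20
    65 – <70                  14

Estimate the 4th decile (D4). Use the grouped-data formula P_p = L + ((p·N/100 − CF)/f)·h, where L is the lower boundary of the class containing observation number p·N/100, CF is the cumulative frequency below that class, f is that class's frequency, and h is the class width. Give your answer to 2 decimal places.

47.00

N = 110; target position k = 40/100 · 110 = 44.
Cumulative frequencies: 18, 36, 56, 74, 76, 96, 110.
Observation 44 falls in the class 45 – <50.
L = 45, CF = 36, f = 20, h = 5.
P40 = 45 + ((44 − 36)/20)·5 = 45 + 2 = 47.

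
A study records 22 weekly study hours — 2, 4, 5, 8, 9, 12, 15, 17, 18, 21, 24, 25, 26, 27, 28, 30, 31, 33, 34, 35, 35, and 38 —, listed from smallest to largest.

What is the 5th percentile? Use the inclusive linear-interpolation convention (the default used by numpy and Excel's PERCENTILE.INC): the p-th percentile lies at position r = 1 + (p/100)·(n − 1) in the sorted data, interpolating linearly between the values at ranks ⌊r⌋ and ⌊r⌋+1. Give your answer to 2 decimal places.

4.05

n = 22.
r = 1 + (5/100)·(22 − 1) = 1 + 1.05 = 2.05.
Rank 2 is 4 and rank 3 is 5.
Interpolate: 4 + 0.05·(5 − 4) = 4 + 0.05·1 = 4.05.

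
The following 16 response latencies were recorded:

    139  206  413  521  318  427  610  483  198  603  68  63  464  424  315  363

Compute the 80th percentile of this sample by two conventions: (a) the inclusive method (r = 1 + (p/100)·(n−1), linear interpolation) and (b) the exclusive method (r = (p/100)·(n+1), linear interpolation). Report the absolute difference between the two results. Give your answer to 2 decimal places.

Sorted: 63, 68, 139, 198, 206, 315, 318, 363, 413, 424, 427, 464, 483, 521, 603, 610.
n = 16.
(a) r = 13 → value at rank 13 = 483.
(b) r = 13.6; between ranks 13 (483) and 14 (521): 505.8.
|483 − 505.8| = 22.8.

22.80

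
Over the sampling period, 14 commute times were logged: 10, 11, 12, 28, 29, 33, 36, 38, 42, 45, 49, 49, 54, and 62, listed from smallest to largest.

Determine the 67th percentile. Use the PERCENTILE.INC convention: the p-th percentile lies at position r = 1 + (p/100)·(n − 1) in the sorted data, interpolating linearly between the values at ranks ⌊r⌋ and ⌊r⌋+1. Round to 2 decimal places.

44.13

n = 14.
r = 1 + (67/100)·(14 − 1) = 1 + 8.71 = 9.71.
Rank 9 is 42 and rank 10 is 45.
Interpolate: 42 + 0.71·(45 − 42) = 42 + 0.71·3 = 44.13.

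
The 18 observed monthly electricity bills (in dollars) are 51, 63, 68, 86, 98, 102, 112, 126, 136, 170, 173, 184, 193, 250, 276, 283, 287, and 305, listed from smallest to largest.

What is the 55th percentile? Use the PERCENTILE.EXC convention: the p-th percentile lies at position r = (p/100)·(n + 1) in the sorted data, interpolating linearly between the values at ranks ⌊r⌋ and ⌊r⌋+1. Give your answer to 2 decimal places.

n = 18.
r = (55/100)·(18 + 1) = 10.45.
Rank 10 is 170 and rank 11 is 173.
Interpolate: 170 + 0.45·(173 − 170) = 170 + 0.45·3 = 171.35.

171.35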